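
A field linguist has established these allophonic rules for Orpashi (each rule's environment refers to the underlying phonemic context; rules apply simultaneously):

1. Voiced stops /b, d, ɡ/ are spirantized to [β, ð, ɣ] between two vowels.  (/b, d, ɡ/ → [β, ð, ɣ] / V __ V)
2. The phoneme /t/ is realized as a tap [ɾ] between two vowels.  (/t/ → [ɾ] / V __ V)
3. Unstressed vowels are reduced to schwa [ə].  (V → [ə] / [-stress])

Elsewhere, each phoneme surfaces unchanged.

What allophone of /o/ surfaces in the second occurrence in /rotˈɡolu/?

[o]

/o/ (between /ɡ/ and /l/) is in the target of rule 3 but the environment (in an unstressed syllable) is not met → [o].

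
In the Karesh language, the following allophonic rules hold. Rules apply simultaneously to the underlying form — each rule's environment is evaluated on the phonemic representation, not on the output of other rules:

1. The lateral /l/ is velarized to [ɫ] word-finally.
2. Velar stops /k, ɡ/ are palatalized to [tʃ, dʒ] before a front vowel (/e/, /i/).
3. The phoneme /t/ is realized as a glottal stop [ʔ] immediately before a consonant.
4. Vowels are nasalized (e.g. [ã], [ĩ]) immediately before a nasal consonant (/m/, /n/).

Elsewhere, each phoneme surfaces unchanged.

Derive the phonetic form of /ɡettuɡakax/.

/ɡ/ meets the environment for rule 2 (before a front vowel) → [dʒ].
/e/ (between /ɡ/ and /t/) fails the environment for rule 4, so it stays [e].
Rule 3 applies to /t/ (between /e/ and /t/: immediately before a consonant) → [ʔ].
/t/ (between /t/ and /u/): rule 3 targets it, but not immediately before a consonant → unchanged [t].
/u/ — between /t/ and /ɡ/; rule 4 does not apply here → [u].
/ɡ/ (between /u/ and /a/) fails the environment for rule 2, so it stays [ɡ].
/a/ (between /ɡ/ and /k/): rule 4 targets it, but not before a nasal consonant → unchanged [a].
/k/ (between /a/ and /a/) fails the environment for rule 2, so it stays [k].
/a/ — between /k/ and /x/; rule 4 does not apply here → [a].

[dʒeʔtuɡakax]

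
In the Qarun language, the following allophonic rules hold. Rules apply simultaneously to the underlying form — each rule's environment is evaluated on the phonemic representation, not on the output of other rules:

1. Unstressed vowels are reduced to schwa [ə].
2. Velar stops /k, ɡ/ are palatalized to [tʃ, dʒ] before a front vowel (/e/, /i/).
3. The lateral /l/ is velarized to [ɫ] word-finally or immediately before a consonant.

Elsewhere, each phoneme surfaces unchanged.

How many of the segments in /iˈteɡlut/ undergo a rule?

2

Segments that undergo a rule: /i/ → [ə] (rule 1); /u/ → [ə] (rule 1).
All other segments surface unchanged.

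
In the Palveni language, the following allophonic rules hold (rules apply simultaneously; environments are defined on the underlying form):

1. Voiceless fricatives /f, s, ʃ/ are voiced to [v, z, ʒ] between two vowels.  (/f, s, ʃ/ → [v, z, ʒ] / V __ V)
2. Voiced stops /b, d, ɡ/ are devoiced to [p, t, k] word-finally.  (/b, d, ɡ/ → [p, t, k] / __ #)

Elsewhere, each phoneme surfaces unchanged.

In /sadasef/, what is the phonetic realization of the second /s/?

/s/ meets the environment for rule 1 (between two vowels) → [z].

[z]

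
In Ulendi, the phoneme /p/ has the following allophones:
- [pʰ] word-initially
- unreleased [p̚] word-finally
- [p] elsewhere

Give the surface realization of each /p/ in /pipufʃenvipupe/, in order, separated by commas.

Occurrence 1 (position 1): word-initially → [pʰ].
Occurrence 2 (position 3): no conditioning environment matches → elsewhere allophone [p].
Occurrence 3 (position 11): no conditioning environment matches → elsewhere allophone [p].
Occurrence 4 (position 13): no conditioning environment matches → elsewhere allophone [p].

[pʰ], [p], [p], [p]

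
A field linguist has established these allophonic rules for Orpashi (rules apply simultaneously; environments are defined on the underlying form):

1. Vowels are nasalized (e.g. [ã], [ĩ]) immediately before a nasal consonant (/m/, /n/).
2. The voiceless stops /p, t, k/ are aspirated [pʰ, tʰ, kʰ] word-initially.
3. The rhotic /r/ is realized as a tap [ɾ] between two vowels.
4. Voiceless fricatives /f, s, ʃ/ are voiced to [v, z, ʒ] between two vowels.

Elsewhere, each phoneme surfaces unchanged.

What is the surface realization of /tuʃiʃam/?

/t/ (word-initial) occurs word-initially → [tʰ] by rule 2.
/u/ (between /t/ and /ʃ/): rule 1 targets it, but not before a nasal consonant → unchanged [u].
/ʃ/ (between /u/ and /i/): between two vowels, so rule 4 applies → [ʒ].
/i/ — between /ʃ/ and /ʃ/; rule 1 does not apply here → [i].
/ʃ/ (between /i/ and /a/): between two vowels, so rule 4 applies → [ʒ].
/a/ — between /ʃ/ and /m/, before a nasal consonant — surfaces as [ã] (rule 1).
/m/ stays [m].

[tʰuʒiʒãm]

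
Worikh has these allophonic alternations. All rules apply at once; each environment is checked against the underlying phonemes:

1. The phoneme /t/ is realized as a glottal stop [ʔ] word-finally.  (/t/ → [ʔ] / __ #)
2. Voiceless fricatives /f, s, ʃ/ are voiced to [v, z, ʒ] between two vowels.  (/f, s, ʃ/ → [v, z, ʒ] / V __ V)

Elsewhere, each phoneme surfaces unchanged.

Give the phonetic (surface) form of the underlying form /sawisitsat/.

/s/ (word-initial) is in the target of rule 2 but the environment (between two vowels) is not met → [s].
Rule 2 applies to /s/ (between /i/ and /i/: between two vowels) → [z].
/t/ — between /i/ and /s/; rule 1 does not apply here → [t].
/s/ (between /t/ and /a/): rule 2 targets it, but not between two vowels → unchanged [s].
/t/ (word-final): word-finally, so rule 1 applies → [ʔ].

[sawizitsaʔ]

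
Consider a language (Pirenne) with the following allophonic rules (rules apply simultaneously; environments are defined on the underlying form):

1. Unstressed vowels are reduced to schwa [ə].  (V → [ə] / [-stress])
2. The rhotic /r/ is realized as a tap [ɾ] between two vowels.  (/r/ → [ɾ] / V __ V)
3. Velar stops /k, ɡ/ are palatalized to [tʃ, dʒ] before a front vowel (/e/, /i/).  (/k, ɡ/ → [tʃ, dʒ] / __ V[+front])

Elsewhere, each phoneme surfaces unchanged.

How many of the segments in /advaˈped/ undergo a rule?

Segments that undergo a rule: /a/ → [ə] (rule 1); /a/ → [ə] (rule 1).
All other segments surface unchanged.

2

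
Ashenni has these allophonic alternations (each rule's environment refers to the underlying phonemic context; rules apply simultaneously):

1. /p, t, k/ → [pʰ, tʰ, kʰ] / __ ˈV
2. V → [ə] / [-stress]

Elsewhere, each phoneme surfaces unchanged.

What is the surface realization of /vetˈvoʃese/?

[vətˈvoʃəsə]

/v/ (word-initial) is unaffected → [v].
Rule 2 applies to /e/ (between /v/ and /t/: in an unstressed syllable) → [ə].
/t/ (between /e/ and /v/) is in the target of rule 1 but the environment (immediately before a stressed vowel) is not met → [t].
/v/ — not in any rule's target class → [v].
/o/ (between /v/ and /ʃ/): rule 2 targets it, but not in an unstressed syllable → unchanged [o].
/ʃ/ — not in any rule's target class → [ʃ].
/e/ (between /ʃ/ and /s/): in an unstressed syllable, so rule 2 applies → [ə].
/s/ stays [s].
/e/ (word-final) occurs in an unstressed syllable → [ə] by rule 2.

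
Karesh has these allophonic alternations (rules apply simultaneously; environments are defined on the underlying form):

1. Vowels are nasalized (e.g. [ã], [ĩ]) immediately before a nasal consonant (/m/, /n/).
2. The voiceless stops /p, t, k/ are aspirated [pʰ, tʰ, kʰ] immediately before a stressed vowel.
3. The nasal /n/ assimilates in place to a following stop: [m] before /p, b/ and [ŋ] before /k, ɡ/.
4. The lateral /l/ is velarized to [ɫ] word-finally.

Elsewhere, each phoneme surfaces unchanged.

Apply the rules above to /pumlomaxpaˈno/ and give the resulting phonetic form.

[pũmlõmaxpãˈno]

/p/ (word-initial) fails the environment for rule 2, so it stays [p].
Rule 1 applies to /u/ (between /p/ and /m/: before a nasal consonant) → [ũ].
/m/ (between /u/ and /l/): no rule targets it → [m].
/l/ (between /m/ and /o/) is in the target of rule 4 but the environment (word-finally) is not met → [l].
/o/ (between /l/ and /m/) occurs before a nasal consonant → [õ] by rule 1.
/m/ stays [m].
/a/ (between /m/ and /x/) is in the target of rule 1 but the environment (before a nasal consonant) is not met → [a].
/x/ stays [x].
/p/ (between /x/ and /a/) is in the target of rule 2 but the environment (immediately before a stressed vowel) is not met → [p].
Rule 1 applies to /a/ (between /p/ and /n/: before a nasal consonant) → [ã].
/n/ (between /a/ and /o/): rule 3 targets it, but not before a labial or velar stop → unchanged [n].
/o/ (word-final) fails the environment for rule 1, so it stays [o].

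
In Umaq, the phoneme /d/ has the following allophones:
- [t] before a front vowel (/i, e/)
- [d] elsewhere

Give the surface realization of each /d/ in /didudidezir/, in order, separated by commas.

[t], [d], [t], [t]

Occurrence 1 (position 1): before a front vowel (/i, e/) → [t].
Occurrence 2 (position 3): no conditioning environment matches → elsewhere allophone [d].
Occurrence 3 (position 5): before a front vowel (/i, e/) → [t].
Occurrence 4 (position 7): before a front vowel (/i, e/) → [t].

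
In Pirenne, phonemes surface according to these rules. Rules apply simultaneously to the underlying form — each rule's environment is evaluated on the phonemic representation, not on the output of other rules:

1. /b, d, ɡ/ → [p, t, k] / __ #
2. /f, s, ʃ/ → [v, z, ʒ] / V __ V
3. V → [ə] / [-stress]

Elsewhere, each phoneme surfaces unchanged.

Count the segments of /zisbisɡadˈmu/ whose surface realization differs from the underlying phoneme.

Segments that undergo a rule: /i/ → [ə] (rule 3); /i/ → [ə] (rule 3); /a/ → [ə] (rule 3).
All other segments surface unchanged.

3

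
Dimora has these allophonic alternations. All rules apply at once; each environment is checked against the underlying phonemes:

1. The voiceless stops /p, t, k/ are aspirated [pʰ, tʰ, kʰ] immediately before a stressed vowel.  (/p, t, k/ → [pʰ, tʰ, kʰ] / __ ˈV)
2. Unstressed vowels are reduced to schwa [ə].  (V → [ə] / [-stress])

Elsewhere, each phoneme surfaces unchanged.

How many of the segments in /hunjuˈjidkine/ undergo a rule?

Segments that undergo a rule: /u/ → [ə] (rule 2); /u/ → [ə] (rule 2); /i/ → [ə] (rule 2); /e/ → [ə] (rule 2).
All other segments surface unchanged.

4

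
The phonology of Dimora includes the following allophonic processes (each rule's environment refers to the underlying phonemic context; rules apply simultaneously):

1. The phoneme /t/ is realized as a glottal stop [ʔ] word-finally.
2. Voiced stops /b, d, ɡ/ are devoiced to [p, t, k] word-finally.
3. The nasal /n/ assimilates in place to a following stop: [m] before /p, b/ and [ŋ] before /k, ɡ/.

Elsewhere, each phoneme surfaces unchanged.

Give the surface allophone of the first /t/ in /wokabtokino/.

[t]

/t/ — between /b/ and /o/; rule 1 does not apply here → [t].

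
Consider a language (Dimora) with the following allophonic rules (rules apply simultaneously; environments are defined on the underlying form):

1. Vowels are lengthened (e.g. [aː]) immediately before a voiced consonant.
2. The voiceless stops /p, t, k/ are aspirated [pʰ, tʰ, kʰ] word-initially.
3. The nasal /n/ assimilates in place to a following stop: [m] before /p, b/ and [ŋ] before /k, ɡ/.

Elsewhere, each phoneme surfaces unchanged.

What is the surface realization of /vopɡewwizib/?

/v/ stays [v].
/o/ — between /v/ and /p/; rule 1 does not apply here → [o].
/p/ (between /o/ and /ɡ/) is in the target of rule 2 but the environment (word-initially) is not met → [p].
/ɡ/ (between /p/ and /e/) is unaffected → [ɡ].
/e/ (between /ɡ/ and /w/) occurs before a voiced consonant → [eː] by rule 1.
/w/ stays [w].
/w/ (between /w/ and /i/) is unaffected → [w].
Rule 1 applies to /i/ (between /w/ and /z/: before a voiced consonant) → [iː].
/z/ (between /i/ and /i/) is unaffected → [z].
Rule 1 applies to /i/ (between /z/ and /b/: before a voiced consonant) → [iː].
/b/ — not in any rule's target class → [b].

[vopɡeːwwiːziːb]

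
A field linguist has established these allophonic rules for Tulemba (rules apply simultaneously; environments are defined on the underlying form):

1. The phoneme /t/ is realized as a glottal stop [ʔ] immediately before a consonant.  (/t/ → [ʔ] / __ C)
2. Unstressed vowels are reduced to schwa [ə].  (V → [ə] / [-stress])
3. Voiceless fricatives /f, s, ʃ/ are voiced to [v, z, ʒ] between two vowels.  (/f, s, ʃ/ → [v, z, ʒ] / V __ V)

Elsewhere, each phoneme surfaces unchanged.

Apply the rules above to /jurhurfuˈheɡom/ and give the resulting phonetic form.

/u/ (between /j/ and /r/): in an unstressed syllable, so rule 2 applies → [ə].
Rule 2 applies to /u/ (between /h/ and /r/: in an unstressed syllable) → [ə].
/f/ (between /r/ and /u/): rule 3 targets it, but not between two vowels → unchanged [f].
Rule 2 applies to /u/ (between /f/ and /h/: in an unstressed syllable) → [ə].
/e/ (between /h/ and /ɡ/) fails the environment for rule 2, so it stays [e].
/o/ meets the environment for rule 2 (in an unstressed syllable) → [ə].

[jərhərfəˈheɡəm]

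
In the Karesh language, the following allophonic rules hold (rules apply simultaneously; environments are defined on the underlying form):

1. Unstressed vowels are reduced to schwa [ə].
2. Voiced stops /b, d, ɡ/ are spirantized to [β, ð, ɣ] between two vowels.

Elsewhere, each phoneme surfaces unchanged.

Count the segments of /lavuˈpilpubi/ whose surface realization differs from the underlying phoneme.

Segments that undergo a rule: /a/ → [ə] (rule 1); /u/ → [ə] (rule 1); /u/ → [ə] (rule 1); /b/ → [β] (rule 2); /i/ → [ə] (rule 1).
All other segments surface unchanged.

5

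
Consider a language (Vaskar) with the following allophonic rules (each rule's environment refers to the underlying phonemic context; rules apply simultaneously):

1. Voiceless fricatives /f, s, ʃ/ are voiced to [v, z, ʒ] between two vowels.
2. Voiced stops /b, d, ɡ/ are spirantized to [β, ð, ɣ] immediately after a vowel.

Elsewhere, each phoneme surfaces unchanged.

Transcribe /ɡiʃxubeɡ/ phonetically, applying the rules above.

[ɡiʃxuβeɣ]

/ɡ/ (word-initial) fails the environment for rule 2, so it stays [ɡ].
/i/ (between /ɡ/ and /ʃ/) is unaffected → [i].
/ʃ/ — between /i/ and /x/; rule 1 does not apply here → [ʃ].
/x/ (between /ʃ/ and /u/) is unaffected → [x].
/u/ (between /x/ and /b/): no rule targets it → [u].
/b/ — between /u/ and /e/, immediately after a vowel — surfaces as [β] (rule 2).
/e/ stays [e].
/ɡ/ meets the environment for rule 2 (immediately after a vowel) → [ɣ].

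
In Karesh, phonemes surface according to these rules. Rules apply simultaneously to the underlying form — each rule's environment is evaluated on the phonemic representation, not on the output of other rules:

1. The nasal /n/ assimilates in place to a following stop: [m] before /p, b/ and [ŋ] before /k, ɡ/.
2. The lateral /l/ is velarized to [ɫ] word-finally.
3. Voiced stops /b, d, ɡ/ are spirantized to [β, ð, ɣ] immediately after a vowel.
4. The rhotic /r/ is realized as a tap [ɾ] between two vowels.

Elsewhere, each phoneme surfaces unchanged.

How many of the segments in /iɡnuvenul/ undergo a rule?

2

Segments that undergo a rule: /ɡ/ → [ɣ] (rule 3); /l/ → [ɫ] (rule 2).
All other segments surface unchanged.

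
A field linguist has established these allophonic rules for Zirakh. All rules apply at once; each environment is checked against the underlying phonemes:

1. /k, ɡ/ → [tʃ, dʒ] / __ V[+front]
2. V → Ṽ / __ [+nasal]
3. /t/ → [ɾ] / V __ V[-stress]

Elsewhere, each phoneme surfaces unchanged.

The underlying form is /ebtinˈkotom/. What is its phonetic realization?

[ebtĩnˈkoɾõm]

/e/ (word-initial) fails the environment for rule 2, so it stays [e].
/b/ — not in any rule's target class → [b].
/t/ (between /b/ and /i/): rule 3 targets it, but not between a vowel and a following unstressed vowel → unchanged [t].
/i/ (between /t/ and /n/) occurs before a nasal consonant → [ĩ] by rule 2.
/n/ (between /i/ and /k/) is unaffected → [n].
/k/ (between /n/ and /o/): rule 1 targets it, but not before a front vowel → unchanged [k].
/o/ (between /k/ and /t/) is in the target of rule 2 but the environment (before a nasal consonant) is not met → [o].
Rule 3 applies to /t/ (between /o/ and /o/: between a vowel and a following unstressed vowel) → [ɾ].
/o/ (between /t/ and /m/): before a nasal consonant, so rule 2 applies → [õ].
/m/ — not in any rule's target class → [m].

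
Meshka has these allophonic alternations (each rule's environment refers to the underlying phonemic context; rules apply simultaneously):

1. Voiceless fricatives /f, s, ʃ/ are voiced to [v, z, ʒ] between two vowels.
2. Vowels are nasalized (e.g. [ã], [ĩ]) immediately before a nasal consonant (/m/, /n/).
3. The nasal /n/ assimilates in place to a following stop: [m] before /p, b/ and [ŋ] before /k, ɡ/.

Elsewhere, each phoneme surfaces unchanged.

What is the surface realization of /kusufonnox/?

/k/ (word-initial) is unaffected → [k].
/u/ (between /k/ and /s/): rule 2 targets it, but not before a nasal consonant → unchanged [u].
/s/ meets the environment for rule 1 (between two vowels) → [z].
/u/ (between /s/ and /f/) is in the target of rule 2 but the environment (before a nasal consonant) is not met → [u].
/f/ — between /u/ and /o/, between two vowels — surfaces as [v] (rule 1).
/o/ (between /f/ and /n/) occurs before a nasal consonant → [õ] by rule 2.
/n/ (between /o/ and /n/): rule 3 targets it, but not before a labial or velar stop → unchanged [n].
/n/ — between /n/ and /o/; rule 3 does not apply here → [n].
/o/ (between /n/ and /x/) is in the target of rule 2 but the environment (before a nasal consonant) is not met → [o].
/x/ (word-final): no rule targets it → [x].

[kuzuvõnnox]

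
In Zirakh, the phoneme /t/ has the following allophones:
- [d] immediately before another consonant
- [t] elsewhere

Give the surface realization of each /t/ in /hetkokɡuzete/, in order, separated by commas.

Occurrence 1 (position 3): immediately before another consonant → [d].
Occurrence 2 (position 11): no conditioning environment matches → elsewhere allophone [t].

[d], [t]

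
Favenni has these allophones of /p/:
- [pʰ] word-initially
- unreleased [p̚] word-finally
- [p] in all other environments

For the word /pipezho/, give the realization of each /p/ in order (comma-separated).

[pʰ], [p]

Occurrence 1 (position 1): word-initially → [pʰ].
Occurrence 2 (position 3): no conditioning environment matches → elsewhere allophone [p].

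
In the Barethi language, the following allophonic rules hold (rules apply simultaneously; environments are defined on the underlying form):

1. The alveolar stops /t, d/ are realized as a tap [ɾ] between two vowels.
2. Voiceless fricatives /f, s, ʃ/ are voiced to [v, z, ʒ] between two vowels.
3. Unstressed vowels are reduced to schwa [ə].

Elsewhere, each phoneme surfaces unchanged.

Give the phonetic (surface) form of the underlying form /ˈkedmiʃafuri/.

[ˈkedməʒəvərə]

/k/ stays [k].
/e/ (between /k/ and /d/) fails the environment for rule 3, so it stays [e].
/d/ — between /e/ and /m/; rule 1 does not apply here → [d].
/m/ (between /d/ and /i/) is unaffected → [m].
/i/ meets the environment for rule 3 (in an unstressed syllable) → [ə].
/ʃ/ — between /i/ and /a/, between two vowels — surfaces as [ʒ] (rule 2).
/a/ (between /ʃ/ and /f/) occurs in an unstressed syllable → [ə] by rule 3.
/f/ (between /a/ and /u/) occurs between two vowels → [v] by rule 2.
/u/ meets the environment for rule 3 (in an unstressed syllable) → [ə].
/r/ stays [r].
/i/ meets the environment for rule 3 (in an unstressed syllable) → [ə].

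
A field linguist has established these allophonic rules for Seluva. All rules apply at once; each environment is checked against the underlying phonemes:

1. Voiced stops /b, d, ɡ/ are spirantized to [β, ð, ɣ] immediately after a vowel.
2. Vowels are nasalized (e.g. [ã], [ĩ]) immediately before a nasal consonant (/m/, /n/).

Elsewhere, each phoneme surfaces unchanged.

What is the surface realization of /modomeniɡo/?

[moðõmẽniɣo]

/m/ (word-initial) is unaffected → [m].
/o/ (between /m/ and /d/): rule 2 targets it, but not before a nasal consonant → unchanged [o].
/d/ (between /o/ and /o/) occurs immediately after a vowel → [ð] by rule 1.
/o/ (between /d/ and /m/) occurs before a nasal consonant → [õ] by rule 2.
/m/ (between /o/ and /e/) is unaffected → [m].
/e/ meets the environment for rule 2 (before a nasal consonant) → [ẽ].
/n/ (between /e/ and /i/) is unaffected → [n].
/i/ — between /n/ and /ɡ/; rule 2 does not apply here → [i].
/ɡ/ (between /i/ and /o/) occurs immediately after a vowel → [ɣ] by rule 1.
/o/ (word-final) fails the environment for rule 2, so it stays [o].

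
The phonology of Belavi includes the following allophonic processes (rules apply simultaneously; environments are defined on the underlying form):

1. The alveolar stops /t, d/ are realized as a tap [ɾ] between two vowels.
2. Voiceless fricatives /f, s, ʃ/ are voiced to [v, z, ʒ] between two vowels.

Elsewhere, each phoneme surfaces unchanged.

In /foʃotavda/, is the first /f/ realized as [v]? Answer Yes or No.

No

/f/ (word-initial) fails the environment for rule 2, so it stays [f].
The actual realization is [f], not [v].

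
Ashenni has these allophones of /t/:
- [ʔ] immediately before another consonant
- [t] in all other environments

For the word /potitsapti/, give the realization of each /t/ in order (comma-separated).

Occurrence 1 (position 3): no conditioning environment matches → elsewhere allophone [t].
Occurrence 2 (position 5): immediately before another consonant → [ʔ].
Occurrence 3 (position 9): no conditioning environment matches → elsewhere allophone [t].

[t], [ʔ], [t]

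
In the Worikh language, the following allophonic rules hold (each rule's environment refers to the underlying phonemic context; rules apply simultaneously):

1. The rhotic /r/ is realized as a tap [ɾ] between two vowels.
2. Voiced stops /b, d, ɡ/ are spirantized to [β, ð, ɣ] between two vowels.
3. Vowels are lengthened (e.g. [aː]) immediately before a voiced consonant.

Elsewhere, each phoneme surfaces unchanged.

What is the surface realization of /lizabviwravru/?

/i/ meets the environment for rule 3 (before a voiced consonant) → [iː].
/a/ (between /z/ and /b/): before a voiced consonant, so rule 3 applies → [aː].
/b/ — between /a/ and /v/; rule 2 does not apply here → [b].
Rule 3 applies to /i/ (between /v/ and /w/: before a voiced consonant) → [iː].
/r/ (between /w/ and /a/) fails the environment for rule 1, so it stays [r].
Rule 3 applies to /a/ (between /r/ and /v/: before a voiced consonant) → [aː].
/r/ (between /v/ and /u/) fails the environment for rule 1, so it stays [r].
/u/ — word-final; rule 3 does not apply here → [u].

[liːzaːbviːwraːvru]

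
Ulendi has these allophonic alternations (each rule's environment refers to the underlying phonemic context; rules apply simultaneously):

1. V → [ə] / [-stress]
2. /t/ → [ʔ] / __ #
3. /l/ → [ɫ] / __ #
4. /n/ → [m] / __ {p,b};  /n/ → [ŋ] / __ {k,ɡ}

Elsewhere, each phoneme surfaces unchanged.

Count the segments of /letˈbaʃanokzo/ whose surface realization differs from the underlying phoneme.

Segments that undergo a rule: /e/ → [ə] (rule 1); /a/ → [ə] (rule 1); /o/ → [ə] (rule 1); /o/ → [ə] (rule 1).
All other segments surface unchanged.

4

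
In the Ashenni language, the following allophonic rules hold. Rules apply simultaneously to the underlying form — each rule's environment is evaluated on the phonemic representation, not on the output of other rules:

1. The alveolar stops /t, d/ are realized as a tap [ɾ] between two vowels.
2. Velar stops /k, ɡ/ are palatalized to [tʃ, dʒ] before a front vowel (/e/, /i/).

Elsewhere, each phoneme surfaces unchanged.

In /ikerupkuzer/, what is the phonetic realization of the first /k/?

[tʃ]

/k/ meets the environment for rule 2 (before a front vowel) → [tʃ].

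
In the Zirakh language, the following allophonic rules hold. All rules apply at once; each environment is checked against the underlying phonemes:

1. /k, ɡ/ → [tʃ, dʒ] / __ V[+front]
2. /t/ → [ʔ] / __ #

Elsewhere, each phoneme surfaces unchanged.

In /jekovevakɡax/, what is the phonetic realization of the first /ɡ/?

/ɡ/ (between /k/ and /a/) is in the target of rule 1 but the environment (before a front vowel) is not met → [ɡ].

[ɡ]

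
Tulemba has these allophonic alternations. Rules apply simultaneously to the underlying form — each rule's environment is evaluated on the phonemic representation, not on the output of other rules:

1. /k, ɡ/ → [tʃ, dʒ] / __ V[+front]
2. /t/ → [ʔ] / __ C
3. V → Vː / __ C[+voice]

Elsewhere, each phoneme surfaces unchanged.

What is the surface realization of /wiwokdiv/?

/w/ stays [w].
/i/ meets the environment for rule 3 (before a voiced consonant) → [iː].
/w/ (between /i/ and /o/) is unaffected → [w].
/o/ (between /w/ and /k/) is in the target of rule 3 but the environment (before a voiced consonant) is not met → [o].
/k/ (between /o/ and /d/) fails the environment for rule 1, so it stays [k].
/d/ — not in any rule's target class → [d].
/i/ meets the environment for rule 3 (before a voiced consonant) → [iː].
/v/ — not in any rule's target class → [v].

[wiːwokdiːv]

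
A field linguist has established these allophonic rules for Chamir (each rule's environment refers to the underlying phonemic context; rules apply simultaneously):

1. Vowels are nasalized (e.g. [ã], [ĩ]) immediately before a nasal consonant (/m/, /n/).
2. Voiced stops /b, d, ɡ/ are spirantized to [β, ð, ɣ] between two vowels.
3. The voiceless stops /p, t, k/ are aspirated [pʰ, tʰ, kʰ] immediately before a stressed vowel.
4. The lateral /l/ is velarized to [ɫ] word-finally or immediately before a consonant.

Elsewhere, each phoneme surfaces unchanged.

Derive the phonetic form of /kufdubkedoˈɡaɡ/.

/k/ — word-initial; rule 3 does not apply here → [k].
/u/ (between /k/ and /f/) is in the target of rule 1 but the environment (before a nasal consonant) is not met → [u].
/f/ (between /u/ and /d/) is unaffected → [f].
/d/ — between /f/ and /u/; rule 2 does not apply here → [d].
/u/ (between /d/ and /b/) fails the environment for rule 1, so it stays [u].
/b/ — between /u/ and /k/; rule 2 does not apply here → [b].
/k/ (between /b/ and /e/) fails the environment for rule 3, so it stays [k].
/e/ (between /k/ and /d/) fails the environment for rule 1, so it stays [e].
/d/ — between /e/ and /o/, between two vowels — surfaces as [ð] (rule 2).
/o/ (between /d/ and /ɡ/) is in the target of rule 1 but the environment (before a nasal consonant) is not met → [o].
/ɡ/ meets the environment for rule 2 (between two vowels) → [ɣ].
/a/ (between /ɡ/ and /ɡ/): rule 1 targets it, but not before a nasal consonant → unchanged [a].
/ɡ/ (word-final) is in the target of rule 2 but the environment (between two vowels) is not met → [ɡ].

[kufdubkeðoˈɣaɡ]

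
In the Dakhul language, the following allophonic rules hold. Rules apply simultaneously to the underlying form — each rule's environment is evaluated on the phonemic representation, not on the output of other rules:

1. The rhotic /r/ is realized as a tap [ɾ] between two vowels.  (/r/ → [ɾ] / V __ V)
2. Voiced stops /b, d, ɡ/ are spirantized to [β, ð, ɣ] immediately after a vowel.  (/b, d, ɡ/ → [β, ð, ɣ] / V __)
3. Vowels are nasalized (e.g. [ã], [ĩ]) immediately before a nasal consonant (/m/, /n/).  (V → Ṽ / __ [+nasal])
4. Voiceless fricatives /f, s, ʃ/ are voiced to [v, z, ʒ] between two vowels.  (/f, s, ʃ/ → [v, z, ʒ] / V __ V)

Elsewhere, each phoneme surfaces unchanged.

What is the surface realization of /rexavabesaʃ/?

[rexavaβezaʃ]

/r/ — word-initial; rule 1 does not apply here → [r].
/e/ — between /r/ and /x/; rule 3 does not apply here → [e].
/a/ (between /x/ and /v/) fails the environment for rule 3, so it stays [a].
/a/ (between /v/ and /b/) fails the environment for rule 3, so it stays [a].
Rule 2 applies to /b/ (between /a/ and /e/: immediately after a vowel) → [β].
/e/ (between /b/ and /s/) fails the environment for rule 3, so it stays [e].
/s/ — between /e/ and /a/, between two vowels — surfaces as [z] (rule 4).
/a/ (between /s/ and /ʃ/) is in the target of rule 3 but the environment (before a nasal consonant) is not met → [a].
/ʃ/ (word-final): rule 4 targets it, but not between two vowels → unchanged [ʃ].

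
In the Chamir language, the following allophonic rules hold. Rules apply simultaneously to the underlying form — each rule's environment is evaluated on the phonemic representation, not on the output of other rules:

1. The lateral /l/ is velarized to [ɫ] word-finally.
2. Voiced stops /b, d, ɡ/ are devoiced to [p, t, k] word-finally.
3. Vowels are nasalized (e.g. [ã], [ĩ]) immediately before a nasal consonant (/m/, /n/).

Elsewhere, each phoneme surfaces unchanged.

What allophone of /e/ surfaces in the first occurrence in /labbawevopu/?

[e]

/e/ (between /w/ and /v/): rule 3 targets it, but not before a nasal consonant → unchanged [e].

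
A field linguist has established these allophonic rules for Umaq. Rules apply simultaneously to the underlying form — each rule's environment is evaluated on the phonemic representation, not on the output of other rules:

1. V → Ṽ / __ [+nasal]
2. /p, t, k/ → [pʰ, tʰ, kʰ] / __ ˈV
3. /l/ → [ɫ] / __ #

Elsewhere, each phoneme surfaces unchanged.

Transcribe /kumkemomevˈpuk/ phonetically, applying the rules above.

/k/ (word-initial) is in the target of rule 2 but the environment (immediately before a stressed vowel) is not met → [k].
Rule 1 applies to /u/ (between /k/ and /m/: before a nasal consonant) → [ũ].
/m/ — not in any rule's target class → [m].
/k/ (between /m/ and /e/): rule 2 targets it, but not immediately before a stressed vowel → unchanged [k].
/e/ — between /k/ and /m/, before a nasal consonant — surfaces as [ẽ] (rule 1).
/m/ (between /e/ and /o/) is unaffected → [m].
/o/ (between /m/ and /m/) occurs before a nasal consonant → [õ] by rule 1.
/m/ stays [m].
/e/ (between /m/ and /v/) fails the environment for rule 1, so it stays [e].
/v/ stays [v].
/p/ meets the environment for rule 2 (immediately before a stressed vowel) → [pʰ].
/u/ — between /p/ and /k/; rule 1 does not apply here → [u].
/k/ (word-final) is in the target of rule 2 but the environment (immediately before a stressed vowel) is not met → [k].

[kũmkẽmõmevˈpʰuk]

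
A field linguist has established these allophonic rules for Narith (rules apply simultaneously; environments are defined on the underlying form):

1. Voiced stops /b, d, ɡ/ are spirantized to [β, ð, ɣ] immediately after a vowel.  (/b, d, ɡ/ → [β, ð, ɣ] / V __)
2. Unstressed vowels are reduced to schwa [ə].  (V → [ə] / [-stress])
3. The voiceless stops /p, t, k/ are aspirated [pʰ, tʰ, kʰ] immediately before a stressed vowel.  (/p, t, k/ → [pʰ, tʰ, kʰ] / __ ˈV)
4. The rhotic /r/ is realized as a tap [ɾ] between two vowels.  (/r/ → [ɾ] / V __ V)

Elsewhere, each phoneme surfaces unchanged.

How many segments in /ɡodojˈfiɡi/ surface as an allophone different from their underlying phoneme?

5

Segments that undergo a rule: /o/ → [ə] (rule 2); /d/ → [ð] (rule 1); /o/ → [ə] (rule 2); /ɡ/ → [ɣ] (rule 1); /i/ → [ə] (rule 2).
All other segments surface unchanged.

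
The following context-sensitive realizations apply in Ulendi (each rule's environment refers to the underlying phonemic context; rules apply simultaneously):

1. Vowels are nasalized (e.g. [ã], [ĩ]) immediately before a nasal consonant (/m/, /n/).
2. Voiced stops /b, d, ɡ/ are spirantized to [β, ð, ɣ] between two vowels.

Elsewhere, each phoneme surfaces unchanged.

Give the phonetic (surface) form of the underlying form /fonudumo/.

[fõnuðũmo]

/o/ (between /f/ and /n/) occurs before a nasal consonant → [õ] by rule 1.
/u/ (between /n/ and /d/): rule 1 targets it, but not before a nasal consonant → unchanged [u].
/d/ (between /u/ and /u/) occurs between two vowels → [ð] by rule 2.
/u/ (between /d/ and /m/) occurs before a nasal consonant → [ũ] by rule 1.
/o/ (word-final): rule 1 targets it, but not before a nasal consonant → unchanged [o].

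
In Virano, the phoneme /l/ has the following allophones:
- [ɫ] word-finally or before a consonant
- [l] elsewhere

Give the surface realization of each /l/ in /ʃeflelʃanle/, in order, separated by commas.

[l], [ɫ], [l]

Occurrence 1 (position 4): no conditioning environment matches → elsewhere allophone [l].
Occurrence 2 (position 6): word-finally or before a consonant → [ɫ].
Occurrence 3 (position 10): no conditioning environment matches → elsewhere allophone [l].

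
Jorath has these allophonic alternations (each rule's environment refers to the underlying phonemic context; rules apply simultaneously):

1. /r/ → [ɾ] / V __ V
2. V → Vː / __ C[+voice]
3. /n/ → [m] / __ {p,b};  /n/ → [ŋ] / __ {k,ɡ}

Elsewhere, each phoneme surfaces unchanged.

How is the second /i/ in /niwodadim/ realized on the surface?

/i/ (between /d/ and /m/): before a voiced consonant, so rule 2 applies → [iː].

[iː]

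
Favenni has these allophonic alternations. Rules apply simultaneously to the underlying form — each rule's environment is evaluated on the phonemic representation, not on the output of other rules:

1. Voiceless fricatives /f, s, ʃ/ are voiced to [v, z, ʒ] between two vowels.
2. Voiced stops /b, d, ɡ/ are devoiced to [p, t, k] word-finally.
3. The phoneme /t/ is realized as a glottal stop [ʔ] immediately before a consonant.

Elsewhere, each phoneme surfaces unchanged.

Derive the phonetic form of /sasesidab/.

[sazezidap]

/s/ — word-initial; rule 1 does not apply here → [s].
Rule 1 applies to /s/ (between /a/ and /e/: between two vowels) → [z].
/s/ — between /e/ and /i/, between two vowels — surfaces as [z] (rule 1).
/d/ — between /i/ and /a/; rule 2 does not apply here → [d].
/b/ (word-final) occurs word-finally → [p] by rule 2.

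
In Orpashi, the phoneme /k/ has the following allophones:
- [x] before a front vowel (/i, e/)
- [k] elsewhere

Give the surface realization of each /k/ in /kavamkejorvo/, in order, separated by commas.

[k], [x]

Occurrence 1 (position 1): no conditioning environment matches → elsewhere allophone [k].
Occurrence 2 (position 6): before a front vowel (/i, e/) → [x].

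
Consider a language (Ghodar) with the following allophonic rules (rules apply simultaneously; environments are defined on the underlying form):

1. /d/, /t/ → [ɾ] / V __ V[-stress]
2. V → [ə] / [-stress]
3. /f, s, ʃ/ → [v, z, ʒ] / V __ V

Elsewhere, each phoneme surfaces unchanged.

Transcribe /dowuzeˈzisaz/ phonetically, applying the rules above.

/d/ (word-initial) fails the environment for rule 1, so it stays [d].
/o/ (between /d/ and /w/): in an unstressed syllable, so rule 2 applies → [ə].
/w/ stays [w].
/u/ (between /w/ and /z/): in an unstressed syllable, so rule 2 applies → [ə].
/z/ — not in any rule's target class → [z].
Rule 2 applies to /e/ (between /z/ and /z/: in an unstressed syllable) → [ə].
/z/ stays [z].
/i/ — between /z/ and /s/; rule 2 does not apply here → [i].
/s/ (between /i/ and /a/): between two vowels, so rule 3 applies → [z].
/a/ (between /s/ and /z/) occurs in an unstressed syllable → [ə] by rule 2.
/z/ — not in any rule's target class → [z].

[dəwəzəˈzizəz]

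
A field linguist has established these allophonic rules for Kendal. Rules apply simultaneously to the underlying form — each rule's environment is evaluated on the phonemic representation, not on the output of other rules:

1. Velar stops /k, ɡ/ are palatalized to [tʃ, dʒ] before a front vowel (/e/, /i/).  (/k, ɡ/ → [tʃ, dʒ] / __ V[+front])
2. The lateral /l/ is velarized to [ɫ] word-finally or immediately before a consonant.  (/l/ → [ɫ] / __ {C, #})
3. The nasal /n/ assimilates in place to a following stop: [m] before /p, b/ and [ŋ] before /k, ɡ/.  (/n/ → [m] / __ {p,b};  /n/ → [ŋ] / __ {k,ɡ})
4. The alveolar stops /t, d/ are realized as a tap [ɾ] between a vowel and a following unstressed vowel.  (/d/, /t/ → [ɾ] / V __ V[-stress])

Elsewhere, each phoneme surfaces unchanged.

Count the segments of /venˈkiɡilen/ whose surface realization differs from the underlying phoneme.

Segments that undergo a rule: /n/ → [ŋ] (rule 3); /k/ → [tʃ] (rule 1); /ɡ/ → [dʒ] (rule 1).
All other segments surface unchanged.

3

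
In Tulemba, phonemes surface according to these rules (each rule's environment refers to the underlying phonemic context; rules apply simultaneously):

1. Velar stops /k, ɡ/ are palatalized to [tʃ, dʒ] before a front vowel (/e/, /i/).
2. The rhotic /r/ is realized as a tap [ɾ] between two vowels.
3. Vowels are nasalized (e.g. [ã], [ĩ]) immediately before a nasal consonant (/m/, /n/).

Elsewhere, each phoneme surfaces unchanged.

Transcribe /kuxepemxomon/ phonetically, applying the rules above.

/k/ (word-initial): rule 1 targets it, but not before a front vowel → unchanged [k].
/u/ (between /k/ and /x/) fails the environment for rule 3, so it stays [u].
/x/ (between /u/ and /e/): no rule targets it → [x].
/e/ (between /x/ and /p/) is in the target of rule 3 but the environment (before a nasal consonant) is not met → [e].
/p/ — not in any rule's target class → [p].
/e/ (between /p/ and /m/) occurs before a nasal consonant → [ẽ] by rule 3.
/m/ — not in any rule's target class → [m].
/x/ stays [x].
/o/ meets the environment for rule 3 (before a nasal consonant) → [õ].
/m/ — not in any rule's target class → [m].
/o/ (between /m/ and /n/) occurs before a nasal consonant → [õ] by rule 3.
/n/ stays [n].

[kuxepẽmxõmõn]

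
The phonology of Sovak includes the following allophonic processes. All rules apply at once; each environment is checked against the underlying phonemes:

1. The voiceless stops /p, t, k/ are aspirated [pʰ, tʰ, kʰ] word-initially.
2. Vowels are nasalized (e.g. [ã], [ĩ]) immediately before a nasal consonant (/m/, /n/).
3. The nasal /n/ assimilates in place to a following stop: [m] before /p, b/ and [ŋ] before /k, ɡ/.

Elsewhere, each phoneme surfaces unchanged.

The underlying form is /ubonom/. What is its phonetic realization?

/u/ (word-initial): rule 2 targets it, but not before a nasal consonant → unchanged [u].
/b/ — not in any rule's target class → [b].
/o/ — between /b/ and /n/, before a nasal consonant — surfaces as [õ] (rule 2).
/n/ (between /o/ and /o/) is in the target of rule 3 but the environment (before a labial or velar stop) is not met → [n].
/o/ (between /n/ and /m/) occurs before a nasal consonant → [õ] by rule 2.
/m/ (word-final) is unaffected → [m].

[ubõnõm]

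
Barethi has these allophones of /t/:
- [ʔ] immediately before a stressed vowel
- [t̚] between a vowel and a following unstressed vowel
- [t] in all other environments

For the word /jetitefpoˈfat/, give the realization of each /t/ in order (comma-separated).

Occurrence 1 (position 3): between a vowel and a following unstressed vowel → [t̚].
Occurrence 2 (position 5): between a vowel and a following unstressed vowel → [t̚].
Occurrence 3 (position 12): no conditioning environment matches → elsewhere allophone [t].

[t̚], [t̚], [t]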